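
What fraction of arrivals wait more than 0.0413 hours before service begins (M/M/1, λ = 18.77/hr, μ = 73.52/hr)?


ρ = 18.77/73.52 = 0.2553
P(Wq > t) = ρ·e^{−(μ−λ)t} = 0.2553·e^{−2.2612}
= 0.2553·0.104228 = 0.026610

Final: 0.026610


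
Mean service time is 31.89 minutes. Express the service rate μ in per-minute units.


μ = 1/(service time) in consistent units.
1 minute = 1 min, so μ = 1/31.89 = 0.03136 per minute

Final: 0.03136 /min


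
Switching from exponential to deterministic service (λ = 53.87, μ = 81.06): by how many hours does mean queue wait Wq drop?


ρ = 53.87/81.06 = 0.6646
Wq(M/M/1) = ρ/(μ−λ) = 0.6646/27.19 = 0.02444 hr
Wq(M/D/1) = ρ/(2(μ−λ)) = 0.01222 hr
Savings = 0.02444 − 0.01222 = 0.01222 hr

Final: 0.01222 hr


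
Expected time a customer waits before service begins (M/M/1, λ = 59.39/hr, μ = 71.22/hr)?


ρ = 59.39/71.22 = 0.8339
Wq = ρ/(μ−λ) = 0.8339/(71.22 − 59.39) = 0.8339/11.83 = 0.07049 hr

Final: 0.07049 hr


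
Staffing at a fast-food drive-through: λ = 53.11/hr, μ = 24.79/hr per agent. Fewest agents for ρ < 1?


Stability requires cμ > λ ⇔ c > λ/μ.
λ/μ = 53.11/24.79 = 2.1424
Minimum integer c = ⌊2.1424⌋ + 1 = 3
Check: 3·24.79 = 74.37 > 53.11, while 2·24.79 = 49.58 ≤ 53.11

Final: 3 servers


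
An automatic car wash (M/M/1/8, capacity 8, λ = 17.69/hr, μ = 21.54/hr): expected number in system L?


ρ = 17.69/21.54 = 0.8213
L = ρ[1 − (K+1)ρ^K + Kρ^(K+1)] / [(1−ρ)(1−ρ^(K+1))]
Numerator: 0.8213·(1 − 9·0.206946 + 8·0.169957) = 0.408284
Denominator: (0.1787)·(0.830043) = 0.148360
L = 0.408284/0.148360 = 2.7520

Final: 2.7520


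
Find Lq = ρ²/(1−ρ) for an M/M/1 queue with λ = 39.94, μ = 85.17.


ρ = 39.94/85.17 = 0.4689
Lq = ρ²/(1−ρ) = 0.2199/0.5311 = 0.4141

Final: 0.4141


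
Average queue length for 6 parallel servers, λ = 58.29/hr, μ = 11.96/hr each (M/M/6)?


a = λ/μ = 4.8737; ρ = a/6 = 0.8123
P₀ = 0.005475
Lq = P₀·a^c·ρ / (c!·(1−ρ)²) = 0.005475·13402.23578·0.8123/(720·0.03523)
= 2.34964

Final: 2.34964


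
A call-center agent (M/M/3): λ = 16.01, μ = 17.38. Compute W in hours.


a = 0.9212; ρ = 0.3071; P₀ = 0.394717
Lq = P₀·a^c·ρ/(c!(1−ρ)²) = 0.03288
Wq = Lq/λ = 0.03288/16.01 = 0.002054 hr
W = Wq + 1/μ = 0.002054 + 0.05754 = 0.05959 hr

Final: 0.05959 hr


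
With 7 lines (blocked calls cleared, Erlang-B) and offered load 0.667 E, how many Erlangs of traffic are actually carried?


B(7,0.667) = 0.000005981 (Erlang-B)
Carried load = a(1 − B) = 0.667·(1 − 0.000005981) = 0.667·0.999994 = 0.6670 E

Final: 0.6670 Erlangs


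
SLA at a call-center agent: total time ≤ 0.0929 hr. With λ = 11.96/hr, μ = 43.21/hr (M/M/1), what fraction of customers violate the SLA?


W ~ Exponential(μ−λ) for M/M/1.
μ − λ = 43.21 − 11.96 = 31.2500
P(W > t) = e^{−(μ−λ)t} = e^{−2.9031} = 0.054852

Final: 0.054852


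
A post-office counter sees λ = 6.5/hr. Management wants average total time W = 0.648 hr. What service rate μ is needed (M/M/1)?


W = 1/(μ−λ) ⇒ μ − λ = 1/W = 1/0.648 = 1.5432
μ = λ + 1/W = 6.5 + 1.5432 = 8.0432 per hr

Final: 8.0432 /hr


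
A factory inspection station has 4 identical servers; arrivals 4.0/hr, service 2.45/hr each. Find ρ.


ρ = λ/(cμ) = 4.0/(4·2.45) = 4.0/9.80 = 0.4082

Final: 0.4082


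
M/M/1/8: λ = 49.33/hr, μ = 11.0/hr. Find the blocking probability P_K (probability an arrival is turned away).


ρ = λ/μ = 49.33/11.0 = 4.4845
P_K = (1−ρ)ρ^K/(1−ρ^(K+1)) = (-3.4845·163586.493157)/(1 − 733611.064313)
= -570024.571156/-733610.064313 = 0.777013

Final: 0.777013


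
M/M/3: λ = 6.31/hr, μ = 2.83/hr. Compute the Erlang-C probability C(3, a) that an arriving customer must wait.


a = λ/μ = 2.2297; ρ = a/3 = 0.7432
P₀ = 0.077457 (from M/M/c formula)
C(c,a) = [a^c/(c!(1−ρ))]·P₀ = [11.08482/(6·0.2568)]·0.077457
= 7.19497·0.077457 = 0.557300

Final: 0.557300


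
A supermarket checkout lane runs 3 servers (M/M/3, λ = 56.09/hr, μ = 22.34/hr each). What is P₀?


a = λ/μ = 56.09/22.34 = 2.5107; ρ = a/c = 0.8369
Σ_{k=0}^{2} a^k/k! (terms k=0..2) = 1.00000 + 2.51074 + 3.15192 = 6.66266
Tail: a^3/(3!(1−ρ)) = 15.82730/(6·0.1631) = 16.17483
P₀ = 1/(6.66266 + 16.17483) = 1/22.83749 = 0.043788

Final: 0.043788


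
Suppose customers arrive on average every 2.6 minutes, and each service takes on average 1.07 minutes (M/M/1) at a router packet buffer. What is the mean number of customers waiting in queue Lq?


λ = 60/2.6 = 23.0769 /hr
μ = 60/1.07 = 56.0748 /hr
ρ = λ/μ = 23.0769/56.0748 = 0.4115
Lq = ρ²/(1−ρ) = 0.1694/0.5885 = 0.2878

Final: 0.2878


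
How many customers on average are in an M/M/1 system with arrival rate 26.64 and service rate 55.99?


ρ = λ/μ = 26.64/55.99 = 0.4758
L = ρ/(1−ρ) = 0.4758/(1 − 0.4758) = 0.4758/0.5242 = 0.9077

Final: 0.9077


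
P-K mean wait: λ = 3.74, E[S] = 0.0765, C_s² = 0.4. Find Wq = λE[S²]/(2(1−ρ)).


ρ = λ·E[S] = 3.74·0.0765 = 0.2861
E[S²] = E[S]²(1+C_s²) = 0.0765²·(1+0.4) = 0.008193
Wq = λ·E[S²]/(2(1−ρ)) = 3.74·0.008193/(2·0.7139) = 0.02146 hr

Final: 0.02146 hr


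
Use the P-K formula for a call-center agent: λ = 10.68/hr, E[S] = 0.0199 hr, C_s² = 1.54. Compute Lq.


ρ = λ·E[S] = 10.68·0.0199 = 0.2125
Lq = ρ²(1+C_s²)/(2(1−ρ)) = 0.04517·(1+1.54)/(2·0.7875)
= 0.04517·2.5400/1.5749 = 0.07285

Final: 0.07285


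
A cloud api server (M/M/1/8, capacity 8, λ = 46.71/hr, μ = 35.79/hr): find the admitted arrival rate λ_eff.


ρ = 1.3051; P_K = (1−ρ)ρ^8/(1−ρ^9) = 0.257194
λ_eff = λ(1 − P_K) = 46.71·(1 − 0.257194) = 46.71·0.742806 = 34.6965 /hr

Final: 34.6965 /hr


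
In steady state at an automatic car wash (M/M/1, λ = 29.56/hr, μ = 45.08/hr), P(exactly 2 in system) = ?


ρ = 29.56/45.08 = 0.6557
P_n = (1−ρ)·ρ^n = (1 − 0.6557)·0.6557^2 = 0.3443·0.429973 = 0.148030

Final: 0.148030


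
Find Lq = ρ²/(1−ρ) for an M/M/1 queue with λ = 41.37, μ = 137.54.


ρ = 41.37/137.54 = 0.3008
Lq = ρ²/(1−ρ) = 0.09047/0.6992 = 0.1294

Final: 0.1294


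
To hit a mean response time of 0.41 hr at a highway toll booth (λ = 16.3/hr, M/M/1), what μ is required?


W = 1/(μ−λ) ⇒ μ − λ = 1/W = 1/0.41 = 2.4390
μ = λ + 1/W = 16.3 + 2.4390 = 18.7390 per hr

Final: 18.7390 /hr


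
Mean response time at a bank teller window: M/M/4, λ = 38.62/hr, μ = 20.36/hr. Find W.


a = 1.8969; ρ = 0.4742; P₀ = 0.145787
Lq = P₀·a^c·ρ/(c!(1−ρ)²) = 0.13490
Wq = Lq/λ = 0.13490/38.62 = 0.003493 hr
W = Wq + 1/μ = 0.003493 + 0.04912 = 0.05261 hr

Final: 0.05261 hr


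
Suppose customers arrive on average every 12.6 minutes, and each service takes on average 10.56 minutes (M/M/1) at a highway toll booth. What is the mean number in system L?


λ = 60/12.6 = 4.7619 /hr
μ = 60/10.56 = 5.6818 /hr
ρ = λ/μ = 4.7619/5.6818 = 0.8381
L = ρ/(1−ρ) = 0.8381/0.1619 = 5.1765

Final: 5.1765


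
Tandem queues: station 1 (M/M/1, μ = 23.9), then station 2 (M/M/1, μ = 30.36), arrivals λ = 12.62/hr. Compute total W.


Each node sees arrival rate λ = 12.62/hr (tandem ⇒ throughput preserved).
W₁ = 1/(μ₁−λ) = 1/(23.9−12.62) = 0.08865 hr
W₂ = 1/(μ₂−λ) = 1/(30.36−12.62) = 0.05637 hr
W_total = W₁ + W₂ = 0.08865 + 0.05637 = 0.14502 hr

Final: 0.14502 hr


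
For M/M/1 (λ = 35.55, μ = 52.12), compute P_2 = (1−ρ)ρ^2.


ρ = 35.55/52.12 = 0.6821
P_n = (1−ρ)·ρ^n = (1 − 0.6821)·0.6821^2 = 0.3179·0.465233 = 0.147907

Final: 0.147907


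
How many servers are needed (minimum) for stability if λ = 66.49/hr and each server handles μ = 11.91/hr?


Stability requires cμ > λ ⇔ c > λ/μ.
λ/μ = 66.49/11.91 = 5.5827
Minimum integer c = ⌊5.5827⌋ + 1 = 6
Check: 6·11.91 = 71.46 > 66.49, while 5·11.91 = 59.55 ≤ 66.49

Final: 6 servers


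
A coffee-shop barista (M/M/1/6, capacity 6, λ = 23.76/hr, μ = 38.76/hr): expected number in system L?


ρ = 23.76/38.76 = 0.6130
L = ρ[1 − (K+1)ρ^K + Kρ^(K+1)] / [(1−ρ)(1−ρ^(K+1))]
Numerator: 0.6130·(1 − 7·0.053061 + 6·0.032527) = 0.504950
Denominator: (0.3870)·(0.967473) = 0.374409
L = 0.504950/0.374409 = 1.3487

Final: 1.3487


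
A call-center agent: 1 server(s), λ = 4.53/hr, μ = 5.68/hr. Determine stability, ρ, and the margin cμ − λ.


Total capacity cμ = 1·5.68 = 5.68/hr
ρ = λ/(cμ) = 4.53/5.68 = 0.7975
Stable ⇔ ρ < 1: YES
Spare capacity = cμ − λ = 5.68 − 4.53 = 1.15/hr

Final: ρ = 0.7975; stable; margin = 1.15/hr


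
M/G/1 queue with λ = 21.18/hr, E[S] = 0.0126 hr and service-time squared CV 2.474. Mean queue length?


ρ = λ·E[S] = 21.18·0.0126 = 0.2669
Lq = ρ²(1+C_s²)/(2(1−ρ)) = 0.07122·(1+2.474)/(2·0.7331)
= 0.07122·3.4740/1.4663 = 0.16874

Final: 0.16874


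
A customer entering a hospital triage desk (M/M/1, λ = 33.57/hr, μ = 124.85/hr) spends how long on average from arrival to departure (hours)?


W = 1/(μ−λ) = 1/(124.85 − 33.57) = 1/91.28 = 0.01096 hr

Final: 0.01096 hr


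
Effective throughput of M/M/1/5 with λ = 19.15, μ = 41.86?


ρ = 0.4575; P_K = (1−ρ)ρ^5/(1−ρ^6) = 0.010971
λ_eff = λ(1 − P_K) = 19.15·(1 − 0.010971) = 19.15·0.989029 = 18.9399 /hr

Final: 18.9399 /hr


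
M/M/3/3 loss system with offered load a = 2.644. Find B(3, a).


B(c,a) = (a^c/c!) / Σ_{k=0}^{c} a^k/k!
a^3/3! = 3.080584
Σ terms (k=0..3): 1.00000 + 2.64400 + 3.49537 + 3.08058 = 10.219952
B = 3.080584/10.219952 = 0.301428

Final: 0.301428


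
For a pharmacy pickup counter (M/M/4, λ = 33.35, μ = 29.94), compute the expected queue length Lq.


a = λ/μ = 1.1139; ρ = a/4 = 0.2785
P₀ = 0.327491
Lq = P₀·a^c·ρ / (c!·(1−ρ)²) = 0.327491·1.53949·0.2785/(24·0.52060)
= 0.01124

Final: 0.01124


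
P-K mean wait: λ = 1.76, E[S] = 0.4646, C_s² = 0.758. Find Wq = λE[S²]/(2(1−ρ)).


ρ = λ·E[S] = 1.76·0.4646 = 0.8177
E[S²] = E[S]²(1+C_s²) = 0.4646²·(1+0.758) = 0.379470
Wq = λ·E[S²]/(2(1−ρ)) = 1.76·0.379470/(2·0.1823) = 1.83174 hr

Final: 1.83174 hr


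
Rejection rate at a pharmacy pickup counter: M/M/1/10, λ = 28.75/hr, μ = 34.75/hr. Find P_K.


ρ = λ/μ = 28.75/34.75 = 0.8273
P_K = (1−ρ)ρ^K/(1−ρ^(K+1)) = (0.1727·0.150256)/(1 − 0.124312)
= 0.025943/0.875688 = 0.029626

Final: 0.029626


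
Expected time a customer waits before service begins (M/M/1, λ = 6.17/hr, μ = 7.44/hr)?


ρ = 6.17/7.44 = 0.8293
Wq = ρ/(μ−λ) = 0.8293/(7.44 − 6.17) = 0.8293/1.27 = 0.6530 hr

Final: 0.6530 hr


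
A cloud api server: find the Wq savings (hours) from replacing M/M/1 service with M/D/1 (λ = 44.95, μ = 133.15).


ρ = 44.95/133.15 = 0.3376
Wq(M/M/1) = ρ/(μ−λ) = 0.3376/88.20 = 0.003828 hr
Wq(M/D/1) = ρ/(2(μ−λ)) = 0.001914 hr
Savings = 0.003828 − 0.001914 = 0.001914 hr

Final: 0.001914 hr


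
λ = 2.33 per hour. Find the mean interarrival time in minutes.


Mean interarrival time = 1/λ = 1/2.33 hour = 0.42918 hour
In minutes: 0.42918 × 60 = 25.7511 min

Final: 25.7511 min


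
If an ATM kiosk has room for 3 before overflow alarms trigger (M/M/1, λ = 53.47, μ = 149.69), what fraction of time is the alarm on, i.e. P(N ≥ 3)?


ρ = 53.47/149.69 = 0.3572
P(N ≥ n) = ρ^n = 0.3572^3 = 0.045578

Final: 0.045578


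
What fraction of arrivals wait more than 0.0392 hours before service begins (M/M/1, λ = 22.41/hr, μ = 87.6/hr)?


ρ = 22.41/87.6 = 0.2558
P(Wq > t) = ρ·e^{−(μ−λ)t} = 0.2558·e^{−2.5554}
= 0.2558·0.077657 = 0.019866

Final: 0.019866


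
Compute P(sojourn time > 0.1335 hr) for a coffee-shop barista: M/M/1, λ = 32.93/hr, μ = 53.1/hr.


W ~ Exponential(μ−λ) for M/M/1.
μ − λ = 53.1 − 32.93 = 20.1700
P(W > t) = e^{−(μ−λ)t} = e^{−2.6927} = 0.067698

Final: 0.067698


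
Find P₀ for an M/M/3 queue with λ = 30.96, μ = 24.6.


a = λ/μ = 30.96/24.6 = 1.2585; ρ = a/c = 0.4195
Σ_{k=0}^{2} a^k/k! (terms k=0..2) = 1.00000 + 1.25854 + 0.79196 = 3.05049
Tail: a^3/(3!(1−ρ)) = 1.99341/(6·0.5805) = 0.57234
P₀ = 1/(3.05049 + 0.57234) = 1/3.62283 = 0.276027

Final: 0.276027


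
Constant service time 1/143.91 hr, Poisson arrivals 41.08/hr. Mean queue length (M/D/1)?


ρ = 41.08/143.91 = 0.2855
M/D/1: Lq = ρ²/(2(1−ρ)) = 0.08149/(2·0.7145) = 0.05702

Final: 0.05702


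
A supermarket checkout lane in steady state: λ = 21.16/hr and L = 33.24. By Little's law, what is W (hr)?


W = L/λ = 33.24/21.16 = 1.5709 hr

Final: 1.5709 hr


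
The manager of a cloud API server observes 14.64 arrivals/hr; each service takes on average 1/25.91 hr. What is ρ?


ρ = λ/μ = 14.64/25.91 = 0.5650

Final: 0.5650


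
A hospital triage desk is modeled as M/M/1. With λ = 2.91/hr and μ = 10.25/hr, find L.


ρ = λ/μ = 2.91/10.25 = 0.2839
L = ρ/(1−ρ) = 0.2839/(1 − 0.2839) = 0.2839/0.7161 = 0.3965

Final: 0.3965


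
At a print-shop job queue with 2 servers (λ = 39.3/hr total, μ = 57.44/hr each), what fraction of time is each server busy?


ρ = λ/(cμ) = 39.3/(2·57.44) = 39.3/114.88 = 0.3421

Final: 0.3421


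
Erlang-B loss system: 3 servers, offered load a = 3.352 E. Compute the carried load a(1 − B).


B(3,3.352) = 0.386354 (Erlang-B)
Carried load = a(1 − B) = 3.352·(1 − 0.386354) = 3.352·0.613646 = 2.0569 E

Final: 2.0569 Erlangs


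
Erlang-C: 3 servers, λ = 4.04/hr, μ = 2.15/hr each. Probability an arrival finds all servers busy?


a = λ/μ = 1.8791; ρ = a/3 = 0.6264
P₀ = 0.131509 (from M/M/c formula)
C(c,a) = [a^c/(c!(1−ρ))]·P₀ = [6.63481/(6·0.3736)]·0.131509
= 2.95951·0.131509 = 0.389203

Final: 0.389203


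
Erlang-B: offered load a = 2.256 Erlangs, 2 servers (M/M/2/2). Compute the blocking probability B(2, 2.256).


B(c,a) = (a^c/c!) / Σ_{k=0}^{c} a^k/k!
a^2/2! = 2.544768
Σ terms (k=0..2): 1.00000 + 2.25600 + 2.54477 = 5.800768
B = 2.544768/5.800768 = 0.438695

Final: 0.438695


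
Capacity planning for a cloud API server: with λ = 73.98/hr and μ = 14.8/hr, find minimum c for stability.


Stability requires cμ > λ ⇔ c > λ/μ.
λ/μ = 73.98/14.8 = 4.9986
Minimum integer c = ⌊4.9986⌋ + 1 = 5
Check: 5·14.8 = 74.00 > 73.98, while 4·14.8 = 59.20 ≤ 73.98

Final: 5 servers


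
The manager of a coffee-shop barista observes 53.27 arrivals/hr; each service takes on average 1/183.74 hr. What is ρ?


ρ = λ/μ = 53.27/183.74 = 0.2899

Final: 0.2899


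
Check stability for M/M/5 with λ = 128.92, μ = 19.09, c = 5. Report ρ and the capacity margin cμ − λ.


Total capacity cμ = 5·19.09 = 95.45/hr
ρ = λ/(cμ) = 128.92/95.45 = 1.3507
Stable ⇔ ρ < 1: NO
Spare capacity = cμ − λ = 95.45 − 128.92 = -33.47/hr

Final: ρ = 1.3507; unstable; margin = -33.47/hr


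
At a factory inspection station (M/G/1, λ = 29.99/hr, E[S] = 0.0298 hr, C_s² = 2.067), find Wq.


ρ = λ·E[S] = 29.99·0.0298 = 0.8937
E[S²] = E[S]²(1+C_s²) = 0.0298²·(1+2.067) = 0.002724
Wq = λ·E[S²]/(2(1−ρ)) = 29.99·0.002724/(2·0.1063) = 0.38421 hr

Final: 0.38421 hr


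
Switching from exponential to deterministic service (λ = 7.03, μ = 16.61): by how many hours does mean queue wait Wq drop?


ρ = 7.03/16.61 = 0.4232
Wq(M/M/1) = ρ/(μ−λ) = 0.4232/9.58 = 0.04418 hr
Wq(M/D/1) = ρ/(2(μ−λ)) = 0.02209 hr
Savings = 0.04418 − 0.02209 = 0.02209 hr

Final: 0.02209 hr


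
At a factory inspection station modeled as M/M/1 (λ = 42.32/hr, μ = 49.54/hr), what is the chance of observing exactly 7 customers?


ρ = 42.32/49.54 = 0.8543
P_n = (1−ρ)·ρ^n = (1 − 0.8543)·0.8543^7 = 0.1457·0.331992 = 0.048385

Final: 0.048385


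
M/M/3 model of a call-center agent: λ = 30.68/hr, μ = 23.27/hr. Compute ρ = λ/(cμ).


ρ = λ/(cμ) = 30.68/(3·23.27) = 30.68/69.81 = 0.4395

Final: 0.4395


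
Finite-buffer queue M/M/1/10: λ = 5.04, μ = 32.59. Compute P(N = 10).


ρ = λ/μ = 5.04/32.59 = 0.1546
P_K = (1−ρ)ρ^K/(1−ρ^(K+1)) = (0.8454·0.000000007825)/(1 − 0.000000001210)
= 0.000000006615/1.000000 = 0.000000006615

Final: 0.000000006615


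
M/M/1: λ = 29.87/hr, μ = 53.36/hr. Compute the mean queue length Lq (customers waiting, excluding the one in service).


ρ = 29.87/53.36 = 0.5598
Lq = ρ²/(1−ρ) = 0.3134/0.4402 = 0.7118

Final: 0.7118


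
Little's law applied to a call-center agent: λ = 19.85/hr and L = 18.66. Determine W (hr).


W = L/λ = 18.66/19.85 = 0.9401 hr

Final: 0.9401 hr


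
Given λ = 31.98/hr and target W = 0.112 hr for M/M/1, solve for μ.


W = 1/(μ−λ) ⇒ μ − λ = 1/W = 1/0.112 = 8.9286
μ = λ + 1/W = 31.98 + 8.9286 = 40.9086 per hr

Final: 40.9086 /hr


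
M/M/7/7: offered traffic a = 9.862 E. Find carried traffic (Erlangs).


B(7,9.862) = 0.402833 (Erlang-B)
Carried load = a(1 − B) = 9.862·(1 − 0.402833) = 9.862·0.597167 = 5.8893 E

Final: 5.8893 Erlangs


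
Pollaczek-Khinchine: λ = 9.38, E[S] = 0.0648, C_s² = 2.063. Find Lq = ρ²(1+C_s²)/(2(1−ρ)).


ρ = λ·E[S] = 9.38·0.0648 = 0.6078
Lq = ρ²(1+C_s²)/(2(1−ρ)) = 0.3695·(1+2.063)/(2·0.3922)
= 0.3695·3.0630/0.7844 = 1.44275

Final: 1.44275


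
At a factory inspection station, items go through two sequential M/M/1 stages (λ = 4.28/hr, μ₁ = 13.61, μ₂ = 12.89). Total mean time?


Each node sees arrival rate λ = 4.28/hr (tandem ⇒ throughput preserved).
W₁ = 1/(μ₁−λ) = 1/(13.61−4.28) = 0.10718 hr
W₂ = 1/(μ₂−λ) = 1/(12.89−4.28) = 0.11614 hr
W_total = W₁ + W₂ = 0.10718 + 0.11614 = 0.22333 hr

Final: 0.22333 hr


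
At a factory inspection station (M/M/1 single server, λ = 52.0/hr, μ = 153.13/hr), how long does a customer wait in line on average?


ρ = 52.0/153.13 = 0.3396
Wq = ρ/(μ−λ) = 0.3396/(153.13 − 52.0) = 0.3396/101.13 = 0.003358 hr

Final: 0.003358 hr


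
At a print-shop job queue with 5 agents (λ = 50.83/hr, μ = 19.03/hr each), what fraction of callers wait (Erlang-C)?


a = λ/μ = 2.6710; ρ = a/5 = 0.5342
P₀ = 0.066811 (from M/M/c formula)
C(c,a) = [a^c/(c!(1−ρ))]·P₀ = [135.95858/(120·0.4658)]·0.066811
= 2.43240·0.066811 = 0.162510

Final: 0.162510


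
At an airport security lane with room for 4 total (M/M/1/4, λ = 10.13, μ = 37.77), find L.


ρ = 10.13/37.77 = 0.2682
L = ρ[1 − (K+1)ρ^K + Kρ^(K+1)] / [(1−ρ)(1−ρ^(K+1))]
Numerator: 0.2682·(1 − 5·0.005174 + 4·0.001388) = 0.262752
Denominator: (0.7318)·(0.998612) = 0.730782
L = 0.262752/0.730782 = 0.3595

Final: 0.3595


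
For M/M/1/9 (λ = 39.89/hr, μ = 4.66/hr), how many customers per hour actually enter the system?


ρ = 8.5601; P_K = (1−ρ)ρ^9/(1−ρ^10) = 0.883179
λ_eff = λ(1 − P_K) = 39.89·(1 − 0.883179) = 39.89·0.116821 = 4.6600 /hr

Final: 4.6600 /hr


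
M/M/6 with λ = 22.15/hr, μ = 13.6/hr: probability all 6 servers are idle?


a = λ/μ = 22.15/13.6 = 1.6287; ρ = a/c = 0.2714
Σ_{k=0}^{5} a^k/k! (terms k=0..5) = 1.00000 + 1.62868 + 1.32629 + 0.72003 + 0.29318 + 0.09550 = 5.06368
Tail: a^6/(6!(1−ρ)) = 18.66418/(720·0.7286) = 0.03558
P₀ = 1/(5.06368 + 0.03558) = 1/5.09926 = 0.196107

Final: 0.196107


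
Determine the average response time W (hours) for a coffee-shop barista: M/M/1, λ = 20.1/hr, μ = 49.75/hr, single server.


W = 1/(μ−λ) = 1/(49.75 − 20.1) = 1/29.65 = 0.03373 hr

Final: 0.03373 hr


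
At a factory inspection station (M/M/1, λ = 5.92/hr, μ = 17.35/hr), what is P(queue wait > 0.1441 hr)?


ρ = 5.92/17.35 = 0.3412
P(Wq > t) = ρ·e^{−(μ−λ)t} = 0.3412·e^{−1.6471}
= 0.3412·0.192615 = 0.065722

Final: 0.065722


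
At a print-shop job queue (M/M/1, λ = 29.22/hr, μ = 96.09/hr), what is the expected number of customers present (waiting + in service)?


ρ = λ/μ = 29.22/96.09 = 0.3041
L = ρ/(1−ρ) = 0.3041/(1 − 0.3041) = 0.3041/0.6959 = 0.4370

Final: 0.4370


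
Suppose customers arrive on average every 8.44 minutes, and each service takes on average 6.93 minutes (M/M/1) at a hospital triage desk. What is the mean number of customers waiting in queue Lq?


λ = 60/8.44 = 7.1090 /hr
μ = 60/6.93 = 8.6580 /hr
ρ = λ/μ = 7.1090/8.6580 = 0.8211
Lq = ρ²/(1−ρ) = 0.6742/0.1789 = 3.7683

Final: 3.7683


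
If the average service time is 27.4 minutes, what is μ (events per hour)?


μ = 1/(service time) in consistent units.
1 hour = 60 min, so μ = 60/27.4 = 2.1898 per hour

Final: 2.1898 /hr


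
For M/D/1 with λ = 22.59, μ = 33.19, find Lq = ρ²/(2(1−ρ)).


ρ = 22.59/33.19 = 0.6806
M/D/1: Lq = ρ²/(2(1−ρ)) = 0.4633/(2·0.3194) = 0.72525

Final: 0.72525


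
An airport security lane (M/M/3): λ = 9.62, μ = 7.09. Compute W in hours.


a = 1.3568; ρ = 0.4523; P₀ = 0.247681
Lq = P₀·a^c·ρ/(c!(1−ρ)²) = 0.15546
Wq = Lq/λ = 0.15546/9.62 = 0.01616 hr
W = Wq + 1/μ = 0.01616 + 0.14104 = 0.15720 hr

Final: 0.15720 hr


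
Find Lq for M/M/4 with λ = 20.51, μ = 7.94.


a = λ/μ = 2.5831; ρ = a/4 = 0.6458
P₀ = 0.066537
Lq = P₀·a^c·ρ / (c!·(1−ρ)²) = 0.066537·44.52261·0.6458/(24·0.12547)
= 0.63529

Final: 0.63529


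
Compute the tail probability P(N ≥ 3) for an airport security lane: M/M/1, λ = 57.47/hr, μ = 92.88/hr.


ρ = 57.47/92.88 = 0.6188
P(N ≥ n) = ρ^n = 0.6188^3 = 0.236896

Final: 0.236896


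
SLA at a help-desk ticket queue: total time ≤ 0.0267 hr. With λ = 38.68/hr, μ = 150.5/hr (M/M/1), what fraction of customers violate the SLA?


W ~ Exponential(μ−λ) for M/M/1.
μ − λ = 150.5 − 38.68 = 111.8200
P(W > t) = e^{−(μ−λ)t} = e^{−2.9856} = 0.050509

Final: 0.050509


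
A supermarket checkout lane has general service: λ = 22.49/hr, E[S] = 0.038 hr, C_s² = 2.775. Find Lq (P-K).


ρ = λ·E[S] = 22.49·0.038 = 0.8546
Lq = ρ²(1+C_s²)/(2(1−ρ)) = 0.7304·(1+2.775)/(2·0.1454)
= 0.7304·3.7750/0.2908 = 9.48262

Final: 9.48262


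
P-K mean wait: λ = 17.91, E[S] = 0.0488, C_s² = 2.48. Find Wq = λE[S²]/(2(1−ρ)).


ρ = λ·E[S] = 17.91·0.0488 = 0.8740
E[S²] = E[S]²(1+C_s²) = 0.0488²·(1+2.48) = 0.008287
Wq = λ·E[S²]/(2(1−ρ)) = 17.91·0.008287/(2·0.1260) = 0.58904 hr

Final: 0.58904 hr


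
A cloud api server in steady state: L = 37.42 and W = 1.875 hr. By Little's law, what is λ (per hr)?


λ = L/W = 37.42/1.875 = 19.9573 /hr

Final: 19.9573 /hr


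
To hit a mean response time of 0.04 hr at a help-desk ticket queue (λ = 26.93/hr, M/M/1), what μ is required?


W = 1/(μ−λ) ⇒ μ − λ = 1/W = 1/0.04 = 25.0000
μ = λ + 1/W = 26.93 + 25.0000 = 51.9300 per hr

Final: 51.9300 /hr


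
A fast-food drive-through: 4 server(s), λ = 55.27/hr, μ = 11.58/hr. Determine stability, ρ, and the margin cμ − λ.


Total capacity cμ = 4·11.58 = 46.32/hr
ρ = λ/(cμ) = 55.27/46.32 = 1.1932
Stable ⇔ ρ < 1: NO
Spare capacity = cμ − λ = 46.32 − 55.27 = -8.95/hr

Final: ρ = 1.1932; unstable; margin = -8.95/hr


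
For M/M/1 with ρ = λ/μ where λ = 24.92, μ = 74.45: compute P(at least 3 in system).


ρ = 24.92/74.45 = 0.3347
P(N ≥ n) = ρ^n = 0.3347^3 = 0.037502

Final: 0.037502


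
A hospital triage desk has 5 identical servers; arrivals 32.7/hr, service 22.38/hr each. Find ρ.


ρ = λ/(cμ) = 32.7/(5·22.38) = 32.7/111.90 = 0.2922

Final: 0.2922


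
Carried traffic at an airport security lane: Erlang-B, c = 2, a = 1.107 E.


B(2,1.107) = 0.225289 (Erlang-B)
Carried load = a(1 − B) = 1.107·(1 − 0.225289) = 1.107·0.774711 = 0.8576 E

Final: 0.8576 Erlangs


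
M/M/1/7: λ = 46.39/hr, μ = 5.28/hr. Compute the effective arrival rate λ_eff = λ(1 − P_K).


ρ = 8.7860; P_K = (1−ρ)ρ^7/(1−ρ^8) = 0.886182
λ_eff = λ(1 − P_K) = 46.39·(1 − 0.886182) = 46.39·0.113818 = 5.2800 /hr

Final: 5.2800 /hr


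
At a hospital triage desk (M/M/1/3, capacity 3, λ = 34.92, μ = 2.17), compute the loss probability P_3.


ρ = λ/μ = 34.92/2.17 = 16.0922
P_K = (1−ρ)ρ^K/(1−ρ^(K+1)) = (-15.0922·4167.191932)/(1 − 67059.143894)
= -62891.951963/-67058.143894 = 0.937872

Final: 0.937872


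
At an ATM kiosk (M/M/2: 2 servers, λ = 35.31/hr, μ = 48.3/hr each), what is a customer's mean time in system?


a = 0.7311; ρ = 0.3655; P₀ = 0.464635
Lq = P₀·a^c·ρ/(c!(1−ρ)²) = 0.11274
Wq = Lq/λ = 0.11274/35.31 = 0.003193 hr
W = Wq + 1/μ = 0.003193 + 0.02070 = 0.02390 hr

Final: 0.02390 hr


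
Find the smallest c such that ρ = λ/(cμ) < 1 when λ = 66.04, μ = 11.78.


Stability requires cμ > λ ⇔ c > λ/μ.
λ/μ = 66.04/11.78 = 5.6061
Minimum integer c = ⌊5.6061⌋ + 1 = 6
Check: 6·11.78 = 70.68 > 66.04, while 5·11.78 = 58.90 ≤ 66.04

Final: 6 servers


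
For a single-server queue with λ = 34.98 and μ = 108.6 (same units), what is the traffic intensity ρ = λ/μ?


ρ = λ/μ = 34.98/108.6 = 0.3221

Final: 0.3221


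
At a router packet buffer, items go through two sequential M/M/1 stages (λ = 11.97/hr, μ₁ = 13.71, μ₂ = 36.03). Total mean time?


Each node sees arrival rate λ = 11.97/hr (tandem ⇒ throughput preserved).
W₁ = 1/(μ₁−λ) = 1/(13.71−11.97) = 0.57471 hr
W₂ = 1/(μ₂−λ) = 1/(36.03−11.97) = 0.04156 hr
W_total = W₁ + W₂ = 0.57471 + 0.04156 = 0.61628 hr

Final: 0.61628 hr


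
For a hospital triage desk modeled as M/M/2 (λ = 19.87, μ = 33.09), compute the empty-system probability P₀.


a = λ/μ = 19.87/33.09 = 0.6005; ρ = a/c = 0.3002
Σ_{k=0}^{1} a^k/k! (terms k=0..1) = 1.00000 + 0.60048 = 1.60048
Tail: a^2/(2!(1−ρ)) = 0.36058/(2·0.6998) = 0.25765
P₀ = 1/(1.60048 + 0.25765) = 1/1.85813 = 0.538175

Final: 0.538175


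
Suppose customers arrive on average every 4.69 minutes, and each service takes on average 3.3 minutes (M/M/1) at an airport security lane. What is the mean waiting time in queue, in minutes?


λ = 60/4.69 = 12.7932 /hr
μ = 60/3.3 = 18.1818 /hr
ρ = λ/μ = 12.7932/18.1818 = 0.7036
Wq = ρ/(μ−λ) = 0.7036/(18.1818−12.7932) = 0.13058 hr
In minutes: 0.13058·60 = 7.835 min

Final: 7.835 min


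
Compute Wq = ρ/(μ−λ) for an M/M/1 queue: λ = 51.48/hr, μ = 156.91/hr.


ρ = 51.48/156.91 = 0.3281
Wq = ρ/(μ−λ) = 0.3281/(156.91 − 51.48) = 0.3281/105.43 = 0.003112 hr

Final: 0.003112 hr


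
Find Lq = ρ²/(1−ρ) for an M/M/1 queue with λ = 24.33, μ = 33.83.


ρ = 24.33/33.83 = 0.7192
Lq = ρ²/(1−ρ) = 0.5172/0.2808 = 1.8419

Final: 1.8419


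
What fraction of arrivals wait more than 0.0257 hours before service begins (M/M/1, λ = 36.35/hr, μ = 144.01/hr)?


ρ = 36.35/144.01 = 0.2524
P(Wq > t) = ρ·e^{−(μ−λ)t} = 0.2524·e^{−2.7669}
= 0.2524·0.062859 = 0.015866

Final: 0.015866


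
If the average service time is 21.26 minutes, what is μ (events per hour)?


μ = 1/(service time) in consistent units.
1 hour = 60 min, so μ = 60/21.26 = 2.8222 per hour

Final: 2.8222 /hr


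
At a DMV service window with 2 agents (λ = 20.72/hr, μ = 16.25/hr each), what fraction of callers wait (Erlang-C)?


a = λ/μ = 1.2751; ρ = a/2 = 0.6375
P₀ = 0.221345 (from M/M/c formula)
C(c,a) = [a^c/(c!(1−ρ))]·P₀ = [1.62582/(2·0.3625)]·0.221345
= 2.24275·0.221345 = 0.496422

Final: 0.496422


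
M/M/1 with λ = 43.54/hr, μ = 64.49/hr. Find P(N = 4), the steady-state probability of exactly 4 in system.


ρ = 43.54/64.49 = 0.6751
P_n = (1−ρ)·ρ^n = (1 − 0.6751)·0.6751^4 = 0.3249·0.207771 = 0.067496

Final: 0.067496


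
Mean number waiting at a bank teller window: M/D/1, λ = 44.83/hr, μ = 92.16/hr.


ρ = 44.83/92.16 = 0.4864
M/D/1: Lq = ρ²/(2(1−ρ)) = 0.2366/(2·0.5136) = 0.23037

Final: 0.23037


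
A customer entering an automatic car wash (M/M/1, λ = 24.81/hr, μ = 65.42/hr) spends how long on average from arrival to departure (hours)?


W = 1/(μ−λ) = 1/(65.42 − 24.81) = 1/40.61 = 0.02462 hr

Final: 0.02462 hr


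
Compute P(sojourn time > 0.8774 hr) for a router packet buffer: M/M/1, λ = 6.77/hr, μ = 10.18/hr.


W ~ Exponential(μ−λ) for M/M/1.
μ − λ = 10.18 − 6.77 = 3.4100
P(W > t) = e^{−(μ−λ)t} = e^{−2.9919} = 0.050190

Final: 0.050190


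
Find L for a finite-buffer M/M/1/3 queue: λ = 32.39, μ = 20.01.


ρ = 32.39/20.01 = 1.6187
L = ρ[1 − (K+1)ρ^K + Kρ^(K+1)] / [(1−ρ)(1−ρ^(K+1))]
Numerator: 1.6187·(1 − 4·4.241228 + 3·6.865235) = 7.495826
Denominator: (-0.6187)·(-5.865235) = 3.628766
L = 7.495826/3.628766 = 2.0657

Final: 2.0657


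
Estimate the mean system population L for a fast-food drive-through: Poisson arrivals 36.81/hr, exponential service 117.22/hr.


ρ = λ/μ = 36.81/117.22 = 0.3140
L = ρ/(1−ρ) = 0.3140/(1 − 0.3140) = 0.3140/0.6860 = 0.4578

Final: 0.4578


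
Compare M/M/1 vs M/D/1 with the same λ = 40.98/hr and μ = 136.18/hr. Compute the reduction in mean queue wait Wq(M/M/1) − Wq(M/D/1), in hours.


ρ = 40.98/136.18 = 0.3009
Wq(M/M/1) = ρ/(μ−λ) = 0.3009/95.20 = 0.003161 hr
Wq(M/D/1) = ρ/(2(μ−λ)) = 0.001580 hr
Savings = 0.003161 − 0.001580 = 0.001580 hr

Final: 0.001580 hr


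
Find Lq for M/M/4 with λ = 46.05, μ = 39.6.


a = λ/μ = 1.1629; ρ = a/4 = 0.2907
P₀ = 0.311668
Lq = P₀·a^c·ρ / (c!·(1−ρ)²) = 0.311668·1.82868·0.2907/(24·0.50308)
= 0.01372

Final: 0.01372


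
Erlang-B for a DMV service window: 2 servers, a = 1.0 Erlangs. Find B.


B(c,a) = (a^c/c!) / Σ_{k=0}^{c} a^k/k!
a^2/2! = 0.500000
Σ terms (k=0..2): 1.00000 + 1.00000 + 0.50000 = 2.500000
B = 0.500000/2.500000 = 0.200000

Final: 0.200000


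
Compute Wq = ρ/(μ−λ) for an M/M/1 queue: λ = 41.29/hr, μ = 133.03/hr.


ρ = 41.29/133.03 = 0.3104
Wq = ρ/(μ−λ) = 0.3104/(133.03 − 41.29) = 0.3104/91.74 = 0.003383 hr

Final: 0.003383 hr


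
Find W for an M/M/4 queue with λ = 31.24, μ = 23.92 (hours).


a = 1.3060; ρ = 0.3265; P₀ = 0.269532
Lq = P₀·a^c·ρ/(c!(1−ρ)²) = 0.02352
Wq = Lq/λ = 0.02352/31.24 = 0.0007529 hr
W = Wq + 1/μ = 0.0007529 + 0.04181 = 0.04256 hr

Final: 0.04256 hr


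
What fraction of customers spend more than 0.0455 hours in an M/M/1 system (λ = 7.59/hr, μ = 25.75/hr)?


W ~ Exponential(μ−λ) for M/M/1.
μ − λ = 25.75 − 7.59 = 18.1600
P(W > t) = e^{−(μ−λ)t} = e^{−0.8263} = 0.437674

Final: 0.437674


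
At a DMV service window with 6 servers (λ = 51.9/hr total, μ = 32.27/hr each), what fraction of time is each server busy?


ρ = λ/(cμ) = 51.9/(6·32.27) = 51.9/193.62 = 0.2681

Final: 0.2681


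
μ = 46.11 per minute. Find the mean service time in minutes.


Mean service time = 1/μ = 1/46.11 minute = 0.02169 minute
In minutes: 0.02169 × 1 = 0.02169 min

Final: 0.02169 min


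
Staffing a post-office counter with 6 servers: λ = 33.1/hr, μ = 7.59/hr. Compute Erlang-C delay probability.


a = λ/μ = 4.3610; ρ = a/6 = 0.7268
P₀ = 0.010883 (from M/M/c formula)
C(c,a) = [a^c/(c!(1−ρ))]·P₀ = [6878.87325/(720·0.2732)]·0.010883
= 34.97498·0.010883 = 0.380644

Final: 0.380644


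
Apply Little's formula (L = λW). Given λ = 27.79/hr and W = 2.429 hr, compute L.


L = λW = 27.79·2.429 = 67.5019

Final: 67.5019


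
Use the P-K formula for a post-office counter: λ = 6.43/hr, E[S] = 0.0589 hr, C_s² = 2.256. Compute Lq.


ρ = λ·E[S] = 6.43·0.0589 = 0.3787
Lq = ρ²(1+C_s²)/(2(1−ρ)) = 0.1434·(1+2.256)/(2·0.6213)
= 0.1434·3.2560/1.2425 = 0.37586

Final: 0.37586


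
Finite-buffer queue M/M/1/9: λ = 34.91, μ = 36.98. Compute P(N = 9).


ρ = λ/μ = 34.91/36.98 = 0.9440
P_K = (1−ρ)ρ^K/(1−ρ^(K+1)) = (0.05598·0.595452)/(1 − 0.562120)
= 0.033331/0.437880 = 0.076119

Final: 0.076119


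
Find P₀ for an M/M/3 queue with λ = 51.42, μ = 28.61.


a = λ/μ = 51.42/28.61 = 1.7973; ρ = a/c = 0.5991
Σ_{k=0}^{2} a^k/k! (terms k=0..2) = 1.00000 + 1.79727 + 1.61510 = 4.41237
Tail: a^3/(3!(1−ρ)) = 5.80554/(6·0.4009) = 2.41349
P₀ = 1/(4.41237 + 2.41349) = 1/6.82586 = 0.146502

Final: 0.146502


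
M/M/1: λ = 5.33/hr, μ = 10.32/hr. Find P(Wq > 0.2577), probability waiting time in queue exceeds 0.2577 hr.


ρ = 5.33/10.32 = 0.5165
P(Wq > t) = ρ·e^{−(μ−λ)t} = 0.5165·e^{−1.2859}
= 0.5165·0.276395 = 0.142751

Final: 0.142751


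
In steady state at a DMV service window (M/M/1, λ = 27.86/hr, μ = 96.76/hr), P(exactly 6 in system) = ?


ρ = 27.86/96.76 = 0.2879
P_n = (1−ρ)·ρ^n = (1 − 0.2879)·0.2879^6 = 0.7121·0.0005698 = 0.0004057

Final: 0.0004057


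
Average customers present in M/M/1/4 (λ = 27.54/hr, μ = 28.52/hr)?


ρ = 27.54/28.52 = 0.9656
L = ρ[1 − (K+1)ρ^K + Kρ^(K+1)] / [(1−ρ)(1−ρ^(K+1))]
Numerator: 0.9656·(1 − 5·0.869476 + 4·0.839599) = 0.010638
Denominator: (0.03436)·(0.160401) = 0.005512
L = 0.010638/0.005512 = 1.9301

Final: 1.9301


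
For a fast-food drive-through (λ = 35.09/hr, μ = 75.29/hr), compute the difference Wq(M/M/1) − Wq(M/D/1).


ρ = 35.09/75.29 = 0.4661
Wq(M/M/1) = ρ/(μ−λ) = 0.4661/40.20 = 0.01159 hr
Wq(M/D/1) = ρ/(2(μ−λ)) = 0.005797 hr
Savings = 0.01159 − 0.005797 = 0.005797 hr

Final: 0.005797 hr


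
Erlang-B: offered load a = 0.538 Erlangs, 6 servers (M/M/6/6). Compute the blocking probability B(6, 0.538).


B(c,a) = (a^c/c!) / Σ_{k=0}^{c} a^k/k!
a^6/6! = 0.00003368
Σ terms (k=0..6): 1.00000 + 0.53800 + 0.14472 + 0.02595 + 0.003491 + 0.0003756 + 0.00003368 = 1.712576
B = 0.00003368/1.712576 = 0.00001967

Final: 0.00001967


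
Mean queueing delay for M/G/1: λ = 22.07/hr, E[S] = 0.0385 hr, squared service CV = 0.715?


ρ = λ·E[S] = 22.07·0.0385 = 0.8497
E[S²] = E[S]²(1+C_s²) = 0.0385²·(1+0.715) = 0.002542
Wq = λ·E[S²]/(2(1−ρ)) = 22.07·0.002542/(2·0.1503) = 0.18663 hr

Final: 0.18663 hr


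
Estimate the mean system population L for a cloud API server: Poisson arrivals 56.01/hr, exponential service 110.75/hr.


ρ = λ/μ = 56.01/110.75 = 0.5057
L = ρ/(1−ρ) = 0.5057/(1 − 0.5057) = 0.5057/0.4943 = 1.0232

Final: 1.0232


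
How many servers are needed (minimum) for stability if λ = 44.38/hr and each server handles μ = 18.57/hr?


Stability requires cμ > λ ⇔ c > λ/μ.
λ/μ = 44.38/18.57 = 2.3899
Minimum integer c = ⌊2.3899⌋ + 1 = 3
Check: 3·18.57 = 55.71 > 44.38, while 2·18.57 = 37.14 ≤ 44.38

Final: 3 servers


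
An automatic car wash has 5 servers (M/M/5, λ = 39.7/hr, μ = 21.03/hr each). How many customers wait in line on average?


a = λ/μ = 1.8878; ρ = a/5 = 0.3776
P₀ = 0.150579
Lq = P₀·a^c·ρ / (c!·(1−ρ)²) = 0.150579·23.97487·0.3776/(120·0.38744)
= 0.02932

Final: 0.02932


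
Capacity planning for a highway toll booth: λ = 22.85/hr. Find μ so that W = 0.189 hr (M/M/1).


W = 1/(μ−λ) ⇒ μ − λ = 1/W = 1/0.189 = 5.2910
μ = λ + 1/W = 22.85 + 5.2910 = 28.1410 per hr

Final: 28.1410 /hr


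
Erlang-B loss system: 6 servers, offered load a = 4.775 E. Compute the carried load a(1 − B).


B(6,4.775) = 0.174893 (Erlang-B)
Carried load = a(1 − B) = 4.775·(1 − 0.174893) = 4.775·0.825107 = 3.9399 E

Final: 3.9399 Erlangs


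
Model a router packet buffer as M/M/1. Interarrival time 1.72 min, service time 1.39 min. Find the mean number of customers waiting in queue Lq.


λ = 60/1.72 = 34.8837 /hr
μ = 60/1.39 = 43.1655 /hr
ρ = λ/μ = 34.8837/43.1655 = 0.8081
Lq = ρ²/(1−ρ) = 0.6531/0.1919 = 3.4040

Final: 3.4040


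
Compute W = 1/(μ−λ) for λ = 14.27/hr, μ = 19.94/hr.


W = 1/(μ−λ) = 1/(19.94 − 14.27) = 1/5.67 = 0.1764 hr

Final: 0.1764 hr


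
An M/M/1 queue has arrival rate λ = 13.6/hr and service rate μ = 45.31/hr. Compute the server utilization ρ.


ρ = λ/μ = 13.6/45.31 = 0.3002

Final: 0.3002


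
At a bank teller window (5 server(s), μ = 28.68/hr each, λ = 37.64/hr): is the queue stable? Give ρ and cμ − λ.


Total capacity cμ = 5·28.68 = 143.40/hr
ρ = λ/(cμ) = 37.64/143.40 = 0.2625
Stable ⇔ ρ < 1: YES
Spare capacity = cμ − λ = 143.40 − 37.64 = 105.76/hr

Final: ρ = 0.2625; stable; margin = 105.76/hr


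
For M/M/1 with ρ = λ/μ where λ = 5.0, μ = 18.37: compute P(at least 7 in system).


ρ = 5.0/18.37 = 0.2722
P(N ≥ n) = ρ^n = 0.2722^7 = 0.0001107

Final: 0.0001107


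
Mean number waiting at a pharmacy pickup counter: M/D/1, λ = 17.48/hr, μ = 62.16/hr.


ρ = 17.48/62.16 = 0.2812
M/D/1: Lq = ρ²/(2(1−ρ)) = 0.07908/(2·0.7188) = 0.05501

Final: 0.05501


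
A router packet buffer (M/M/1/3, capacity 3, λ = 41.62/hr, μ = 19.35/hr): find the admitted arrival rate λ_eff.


ρ = 2.1509; P_K = (1−ρ)ρ^3/(1−ρ^4) = 0.561304
λ_eff = λ(1 − P_K) = 41.62·(1 − 0.561304) = 41.62·0.438696 = 18.2585 /hr

Final: 18.2585 /hr


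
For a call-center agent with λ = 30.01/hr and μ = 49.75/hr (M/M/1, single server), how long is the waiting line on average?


ρ = 30.01/49.75 = 0.6032
Lq = ρ²/(1−ρ) = 0.3639/0.3968 = 0.9170

Final: 0.9170


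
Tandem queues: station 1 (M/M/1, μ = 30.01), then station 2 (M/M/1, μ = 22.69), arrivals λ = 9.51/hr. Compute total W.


Each node sees arrival rate λ = 9.51/hr (tandem ⇒ throughput preserved).
W₁ = 1/(μ₁−λ) = 1/(30.01−9.51) = 0.04878 hr
W₂ = 1/(μ₂−λ) = 1/(22.69−9.51) = 0.07587 hr
W_total = W₁ + W₂ = 0.04878 + 0.07587 = 0.12465 hr

Final: 0.12465 hr


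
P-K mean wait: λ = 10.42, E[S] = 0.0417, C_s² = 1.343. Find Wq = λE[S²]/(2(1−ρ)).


ρ = λ·E[S] = 10.42·0.0417 = 0.4345
E[S²] = E[S]²(1+C_s²) = 0.0417²·(1+1.343) = 0.004074
Wq = λ·E[S²]/(2(1−ρ)) = 10.42·0.004074/(2·0.5655) = 0.03754 hr

Final: 0.03754 hr


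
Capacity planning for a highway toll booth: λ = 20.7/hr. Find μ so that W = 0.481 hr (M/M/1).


W = 1/(μ−λ) ⇒ μ − λ = 1/W = 1/0.481 = 2.0790
μ = λ + 1/W = 20.7 + 2.0790 = 22.7790 per hr

Final: 22.7790 /hr


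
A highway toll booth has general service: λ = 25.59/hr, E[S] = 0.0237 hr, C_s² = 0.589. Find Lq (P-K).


ρ = λ·E[S] = 25.59·0.0237 = 0.6065
Lq = ρ²(1+C_s²)/(2(1−ρ)) = 0.3678·(1+0.589)/(2·0.3935)
= 0.3678·1.5890/0.7870 = 0.74262

Final: 0.74262


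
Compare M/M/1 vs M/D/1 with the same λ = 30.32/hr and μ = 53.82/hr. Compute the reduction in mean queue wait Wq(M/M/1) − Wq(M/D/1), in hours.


ρ = 30.32/53.82 = 0.5634
Wq(M/M/1) = ρ/(μ−λ) = 0.5634/23.50 = 0.02397 hr
Wq(M/D/1) = ρ/(2(μ−λ)) = 0.01199 hr
Savings = 0.02397 − 0.01199 = 0.01199 hr

Final: 0.01199 hr


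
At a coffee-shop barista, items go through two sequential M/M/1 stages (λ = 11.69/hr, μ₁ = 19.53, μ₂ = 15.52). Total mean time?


Each node sees arrival rate λ = 11.69/hr (tandem ⇒ throughput preserved).
W₁ = 1/(μ₁−λ) = 1/(19.53−11.69) = 0.12755 hr
W₂ = 1/(μ₂−λ) = 1/(15.52−11.69) = 0.26110 hr
W_total = W₁ + W₂ = 0.12755 + 0.26110 = 0.38865 hr

Final: 0.38865 hr


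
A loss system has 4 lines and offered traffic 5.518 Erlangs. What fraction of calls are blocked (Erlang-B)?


B(c,a) = (a^c/c!) / Σ_{k=0}^{c} a^k/k!
a^4/4! = 38.629185
Σ terms (k=0..4): 1.00000 + 5.51800 + 15.22416 + 28.00231 + 38.62918 = 88.373655
B = 38.629185/88.373655 = 0.437112

Final: 0.437112


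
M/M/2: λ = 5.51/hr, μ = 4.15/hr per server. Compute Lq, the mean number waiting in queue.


a = λ/μ = 1.3277; ρ = a/2 = 0.6639
P₀ = 0.202028
Lq = P₀·a^c·ρ / (c!·(1−ρ)²) = 0.202028·1.76282·0.6639/(2·0.11299)
= 1.04619

Final: 1.04619


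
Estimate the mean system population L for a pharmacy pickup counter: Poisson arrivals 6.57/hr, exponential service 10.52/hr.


ρ = λ/μ = 6.57/10.52 = 0.6245
L = ρ/(1−ρ) = 0.6245/(1 − 0.6245) = 0.6245/0.3755 = 1.6633

Final: 1.6633
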